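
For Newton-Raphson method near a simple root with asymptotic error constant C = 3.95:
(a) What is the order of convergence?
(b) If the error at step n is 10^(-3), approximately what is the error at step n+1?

(a) Newton-Raphson has quadratic (order 2) convergence near simple roots.
    This means |e_{n+1}| ≈ C|e_n|².

(b) With |e_n| = 10^(-3) and C = 3.95:
    |e_{n+1}| ≈ 3.95 × (10^(-3))² = 3.95 × 10^(-6)

(a) 2 (quadratic); (b) |e_{n+1}| ≈ 3.950e-06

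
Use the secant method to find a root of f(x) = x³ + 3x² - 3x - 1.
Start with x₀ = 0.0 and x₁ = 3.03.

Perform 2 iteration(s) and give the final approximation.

f(x) = x³ + 3x² - 3x - 1
x₀ = 0.0, x₁ = 3.03

Secant formula: x_{n+1} = x_n - f(x_n)(x_n - x_{n-1})/(f(x_n) - f(x_{n-1}))

Iteration 1:
  f(0.000000) = -1.000000
  f(3.030000) = 45.270827
  x_2 = 3.030000 - 45.270827×(3.030000 - 0.000000)/(45.270827 - (-1.000000))
       = 0.065484
Iteration 2:
  f(3.030000) = 45.270827
  f(0.065484) = -1.183307
  x_3 = 0.065484 - (-1.183307)×(0.065484 - 3.030000)/(-1.183307 - 45.270827)
       = 0.140998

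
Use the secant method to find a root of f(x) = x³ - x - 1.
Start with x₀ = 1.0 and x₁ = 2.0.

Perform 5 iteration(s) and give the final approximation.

f(x) = x³ - x - 1
x₀ = 1.0, x₁ = 2.0

Secant formula: x_{n+1} = x_n - f(x_n)(x_n - x_{n-1})/(f(x_n) - f(x_{n-1}))

Iteration 1:
  f(1.000000) = -1.000000
  f(2.000000) = 5.000000
  x_2 = 2.000000 - 5.000000×(2.000000 - 1.000000)/(5.000000 - (-1.000000))
       = 1.166667
Iteration 2:
  f(2.000000) = 5.000000
  f(1.166667) = -0.578704
  x_3 = 1.166667 - (-0.578704)×(1.166667 - 2.000000)/(-0.578704 - 5.000000)
       = 1.253112
Iteration 3:
  f(1.166667) = -0.578704
  f(1.253112) = -0.285363
  x_4 = 1.253112 - (-0.285363)×(1.253112 - 1.166667)/(-0.285363 - (-0.578704))
       = 1.337206
Iteration 4:
  f(1.253112) = -0.285363
  f(1.337206) = 0.053881
  x_5 = 1.337206 - 0.053881×(1.337206 - 1.253112)/(0.053881 - (-0.285363))
       = 1.323850
Iteration 5:
  f(1.337206) = 0.053881
  f(1.323850) = -0.003698
  x_6 = 1.323850 - (-0.003698)×(1.323850 - 1.337206)/(-0.003698 - 0.053881)
       = 1.324708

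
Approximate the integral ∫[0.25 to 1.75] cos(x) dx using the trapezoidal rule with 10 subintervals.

f(x) = cos(x)
a = 0.25, b = 1.75, n = 10
h = (b - a)/n = 0.150000

Trapezoidal rule: (h/2)[f(x₀) + 2f(x₁) + 2f(x₂) + ... + f(xₙ)]

x_0 = 0.2500, f(x_0) = 0.968912, coefficient = 1
x_1 = 0.4000, f(x_1) = 0.921061, coefficient = 2
x_2 = 0.5500, f(x_2) = 0.852525, coefficient = 2
x_3 = 0.7000, f(x_3) = 0.764842, coefficient = 2
x_4 = 0.8500, f(x_4) = 0.659983, coefficient = 2
x_5 = 1.0000, f(x_5) = 0.540302, coefficient = 2
x_6 = 1.1500, f(x_6) = 0.408487, coefficient = 2
x_7 = 1.3000, f(x_7) = 0.267499, coefficient = 2
x_8 = 1.4500, f(x_8) = 0.120503, coefficient = 2
x_9 = 1.6000, f(x_9) = -0.029200, coefficient = 2
x_10 = 1.7500, f(x_10) = -0.178246, coefficient = 1

I ≈ (0.150000/2) × 9.802672 = 0.735200
Exact value: 0.736582
Error: 0.001382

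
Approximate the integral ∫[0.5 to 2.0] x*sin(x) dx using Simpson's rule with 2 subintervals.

f(x) = x*sin(x)
a = 0.5, b = 2.0, n = 2
h = (b - a)/n = 0.750000

Simpson's rule: (h/3)[f(x₀) + 4f(x₁) + 2f(x₂) + ... + f(xₙ)]

x_0 = 0.5000, f(x_0) = 0.239713, coefficient = 1
x_1 = 1.2500, f(x_1) = 1.186231, coefficient = 4
x_2 = 2.0000, f(x_2) = 1.818595, coefficient = 1

I ≈ (0.750000/3) × 6.803231 = 1.700808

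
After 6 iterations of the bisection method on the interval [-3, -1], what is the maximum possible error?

Bisection error bound: |error| ≤ (b-a)/2^n
|error| ≤ (-1 - (-3))/2^6 = 2/2^6
|error| ≤ 0.0312500000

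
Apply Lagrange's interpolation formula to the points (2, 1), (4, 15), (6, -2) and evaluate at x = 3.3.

Lagrange interpolation formula:
P(x) = Σ yᵢ × Lᵢ(x)
where Lᵢ(x) = Π_{j≠i} (x - xⱼ)/(xᵢ - xⱼ)

L_0(3.3) = (3.3 - 4)/(2 - 4) × (3.3 - 6)/(2 - 6) = 0.236250
L_1(3.3) = (3.3 - 2)/(4 - 2) × (3.3 - 6)/(4 - 6) = 0.877500
L_2(3.3) = (3.3 - 2)/(6 - 2) × (3.3 - 4)/(6 - 4) = -0.113750

P(3.3) = 1×L_0(3.3) + 15×L_1(3.3) + (-2)×L_2(3.3)
P(3.3) = 13.626250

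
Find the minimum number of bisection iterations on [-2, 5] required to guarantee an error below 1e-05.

We need (b-a)/2^n ≤ 1e-05
(5 - (-2))/2^n ≤ 1e-05
7/2^n ≤ 1e-05
2^n ≥ 700000
n ≥ log₂(700000) = 19.42
n ≥ 20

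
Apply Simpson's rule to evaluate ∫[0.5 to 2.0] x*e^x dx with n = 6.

f(x) = x*e^x
a = 0.5, b = 2.0, n = 6
h = (b - a)/n = 0.250000

Simpson's rule: (h/3)[f(x₀) + 4f(x₁) + 2f(x₂) + ... + f(xₙ)]

x_0 = 0.5000, f(x_0) = 0.824361, coefficient = 1
x_1 = 0.7500, f(x_1) = 1.587750, coefficient = 4
x_2 = 1.0000, f(x_2) = 2.718282, coefficient = 2
x_3 = 1.2500, f(x_3) = 4.362929, coefficient = 4
x_4 = 1.5000, f(x_4) = 6.722534, coefficient = 2
x_5 = 1.7500, f(x_5) = 10.070555, coefficient = 4
x_6 = 2.0000, f(x_6) = 14.778112, coefficient = 1

I ≈ (0.250000/3) × 98.569037 = 8.214086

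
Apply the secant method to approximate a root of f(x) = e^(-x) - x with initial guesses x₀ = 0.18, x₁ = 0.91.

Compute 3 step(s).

f(x) = e^(-x) - x
x₀ = 0.18, x₁ = 0.91

Secant formula: x_{n+1} = x_n - f(x_n)(x_n - x_{n-1})/(f(x_n) - f(x_{n-1}))

Iteration 1:
  f(0.180000) = 0.655270
  f(0.910000) = -0.507476
  x_2 = 0.910000 - (-0.507476)×(0.910000 - 0.180000)/(-0.507476 - 0.655270)
       = 0.591394
Iteration 2:
  f(0.910000) = -0.507476
  f(0.591394) = -0.037840
  x_3 = 0.591394 - (-0.037840)×(0.591394 - 0.910000)/(-0.037840 - (-0.507476))
       = 0.565724
Iteration 3:
  f(0.591394) = -0.037840
  f(0.565724) = 0.002225
  x_4 = 0.565724 - 0.002225×(0.565724 - 0.591394)/(0.002225 - (-0.037840))
       = 0.567149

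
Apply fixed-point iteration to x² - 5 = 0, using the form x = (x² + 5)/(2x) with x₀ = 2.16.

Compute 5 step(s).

Equation: x² - 5 = 0
Fixed-point form: x = (x² + 5)/(2x)
x₀ = 2.16

x_1 = g(2.160000) = 2.237407
x_2 = g(2.237407) = 2.236068
x_3 = g(2.236068) = 2.236068
x_4 = g(2.236068) = 2.236068
x_5 = g(2.236068) = 2.236068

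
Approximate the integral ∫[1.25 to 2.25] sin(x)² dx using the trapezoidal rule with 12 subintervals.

f(x) = sin(x)²
a = 1.25, b = 2.25, n = 12
h = (b - a)/n = 0.083333

Trapezoidal rule: (h/2)[f(x₀) + 2f(x₁) + 2f(x₂) + ... + f(xₙ)]

x_0 = 1.2500, f(x_0) = 0.900572, coefficient = 1
x_1 = 1.3333, f(x_1) = 0.944663, coefficient = 2
x_2 = 1.4167, f(x_2) = 0.976432, coefficient = 2
x_3 = 1.5000, f(x_3) = 0.994996, coefficient = 2
x_4 = 1.5833, f(x_4) = 0.999843, coefficient = 2
x_5 = 1.6667, f(x_5) = 0.990837, coefficient = 2
x_6 = 1.7500, f(x_6) = 0.968228, coefficient = 2
x_7 = 1.8333, f(x_7) = 0.932643, coefficient = 2
x_8 = 1.9167, f(x_8) = 0.885068, coefficient = 2
x_9 = 2.0000, f(x_9) = 0.826822, coefficient = 2
x_10 = 2.0833, f(x_10) = 0.759518, coefficient = 2
x_11 = 2.1667, f(x_11) = 0.685022, coefficient = 2
x_12 = 2.2500, f(x_12) = 0.605398, coefficient = 1

I ≈ (0.083333/2) × 21.434115 = 0.893088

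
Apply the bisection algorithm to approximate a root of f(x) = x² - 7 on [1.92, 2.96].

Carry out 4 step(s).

f(x) = x² - 7
Initial interval: [1.92, 2.96]

Iteration 1:
  c_1 = (1.920000 + 2.960000)/2 = 2.440000
  f(c_1) = f(2.440000) = -1.046400
  f(a) × f(c) ≥ 0, new interval: [2.440000, 2.960000]
Iteration 2:
  c_2 = (2.440000 + 2.960000)/2 = 2.700000
  f(c_2) = f(2.700000) = 0.290000
  f(a) × f(c) < 0, new interval: [2.440000, 2.700000]
Iteration 3:
  c_3 = (2.440000 + 2.700000)/2 = 2.570000
  f(c_3) = f(2.570000) = -0.395100
  f(a) × f(c) ≥ 0, new interval: [2.570000, 2.700000]
Iteration 4:
  c_4 = (2.570000 + 2.700000)/2 = 2.635000
  f(c_4) = f(2.635000) = -0.056775
  f(a) × f(c) ≥ 0, new interval: [2.635000, 2.700000]

After 4 iteration(s), the approximation is c_4 = 2.635000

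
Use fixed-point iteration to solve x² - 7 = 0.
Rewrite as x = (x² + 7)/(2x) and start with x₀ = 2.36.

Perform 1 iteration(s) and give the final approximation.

Equation: x² - 7 = 0
Fixed-point form: x = (x² + 7)/(2x)
x₀ = 2.36

x_1 = g(2.360000) = 2.663051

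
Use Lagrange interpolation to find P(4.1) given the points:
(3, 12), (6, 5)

Lagrange interpolation formula:
P(x) = Σ yᵢ × Lᵢ(x)
where Lᵢ(x) = Π_{j≠i} (x - xⱼ)/(xᵢ - xⱼ)

L_0(4.1) = (4.1 - 6)/(3 - 6) = 0.633333
L_1(4.1) = (4.1 - 3)/(6 - 3) = 0.366667

P(4.1) = 12×L_0(4.1) + 5×L_1(4.1)
P(4.1) = 9.433333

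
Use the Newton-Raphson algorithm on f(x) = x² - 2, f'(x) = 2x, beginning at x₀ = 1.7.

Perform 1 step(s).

f(x) = x² - 2
f'(x) = 2x
x₀ = 1.7

Newton-Raphson formula: x_{n+1} = x_n - f(x_n)/f'(x_n)

Iteration 1:
  f(1.700000) = 0.890000
  f'(1.700000) = 3.400000
  x_1 = 1.700000 - 0.890000/3.400000 = 1.438235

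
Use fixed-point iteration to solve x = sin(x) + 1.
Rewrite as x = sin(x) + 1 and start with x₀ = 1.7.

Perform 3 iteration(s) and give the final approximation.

Equation: x = sin(x) + 1
Fixed-point form: x = sin(x) + 1
x₀ = 1.7

x_1 = g(1.700000) = 1.991665
x_2 = g(1.991665) = 1.912734
x_3 = g(1.912734) = 1.942107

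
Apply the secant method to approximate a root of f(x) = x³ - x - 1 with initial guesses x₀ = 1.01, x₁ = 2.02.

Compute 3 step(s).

f(x) = x³ - x - 1
x₀ = 1.01, x₁ = 2.02

Secant formula: x_{n+1} = x_n - f(x_n)(x_n - x_{n-1})/(f(x_n) - f(x_{n-1}))

Iteration 1:
  f(1.010000) = -0.979699
  f(2.020000) = 5.222408
  x_2 = 2.020000 - 5.222408×(2.020000 - 1.010000)/(5.222408 - (-0.979699))
       = 1.169542
Iteration 2:
  f(2.020000) = 5.222408
  f(1.169542) = -0.569809
  x_3 = 1.169542 - (-0.569809)×(1.169542 - 2.020000)/(-0.569809 - 5.222408)
       = 1.253206
Iteration 3:
  f(1.169542) = -0.569809
  f(1.253206) = -0.285015
  x_4 = 1.253206 - (-0.285015)×(1.253206 - 1.169542)/(-0.285015 - (-0.569809))
       = 1.336935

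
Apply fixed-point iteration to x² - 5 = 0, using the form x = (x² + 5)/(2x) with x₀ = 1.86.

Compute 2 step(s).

Equation: x² - 5 = 0
Fixed-point form: x = (x² + 5)/(2x)
x₀ = 1.86

x_1 = g(1.860000) = 2.274086
x_2 = g(2.274086) = 2.236386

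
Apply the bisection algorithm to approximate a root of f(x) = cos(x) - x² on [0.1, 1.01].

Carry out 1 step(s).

f(x) = cos(x) - x²
Initial interval: [0.1, 1.01]

Iteration 1:
  c_1 = (0.100000 + 1.010000)/2 = 0.555000
  f(c_1) = f(0.555000) = 0.541875
  f(a) × f(c) ≥ 0, new interval: [0.555000, 1.010000]

After 1 iteration(s), the approximation is c_1 = 0.555000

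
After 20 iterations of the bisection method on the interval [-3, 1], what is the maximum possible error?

Bisection error bound: |error| ≤ (b-a)/2^n
|error| ≤ (1 - (-3))/2^20 = 4/2^20
|error| ≤ 0.0000038147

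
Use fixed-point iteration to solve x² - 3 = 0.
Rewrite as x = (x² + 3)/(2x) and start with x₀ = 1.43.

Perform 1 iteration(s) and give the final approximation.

Equation: x² - 3 = 0
Fixed-point form: x = (x² + 3)/(2x)
x₀ = 1.43

x_1 = g(1.430000) = 1.763951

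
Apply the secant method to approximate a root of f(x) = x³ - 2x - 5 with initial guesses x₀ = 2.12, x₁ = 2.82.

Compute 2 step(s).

f(x) = x³ - 2x - 5
x₀ = 2.12, x₁ = 2.82

Secant formula: x_{n+1} = x_n - f(x_n)(x_n - x_{n-1})/(f(x_n) - f(x_{n-1}))

Iteration 1:
  f(2.120000) = 0.288128
  f(2.820000) = 11.785768
  x_2 = 2.820000 - 11.785768×(2.820000 - 2.120000)/(11.785768 - 0.288128)
       = 2.102458
Iteration 2:
  f(2.820000) = 11.785768
  f(2.102458) = 0.088643
  x_3 = 2.102458 - 0.088643×(2.102458 - 2.820000)/(0.088643 - 11.785768)
       = 2.097020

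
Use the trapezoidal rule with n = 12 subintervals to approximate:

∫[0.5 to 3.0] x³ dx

f(x) = x³
a = 0.5, b = 3.0, n = 12
h = (b - a)/n = 0.208333

Trapezoidal rule: (h/2)[f(x₀) + 2f(x₁) + 2f(x₂) + ... + f(xₙ)]

x_0 = 0.5000, f(x_0) = 0.125000, coefficient = 1
x_1 = 0.7083, f(x_1) = 0.355396, coefficient = 2
x_2 = 0.9167, f(x_2) = 0.770255, coefficient = 2
x_3 = 1.1250, f(x_3) = 1.423828, coefficient = 2
x_4 = 1.3333, f(x_4) = 2.370370, coefficient = 2
x_5 = 1.5417, f(x_5) = 3.664135, coefficient = 2
x_6 = 1.7500, f(x_6) = 5.359375, coefficient = 2
x_7 = 1.9583, f(x_7) = 7.510344, coefficient = 2
x_8 = 2.1667, f(x_8) = 10.171296, coefficient = 2
x_9 = 2.3750, f(x_9) = 13.396484, coefficient = 2
x_10 = 2.5833, f(x_10) = 17.240162, coefficient = 2
x_11 = 2.7917, f(x_11) = 21.756583, coefficient = 2
x_12 = 3.0000, f(x_12) = 27.000000, coefficient = 1

I ≈ (0.208333/2) × 195.161458 = 20.329319
Exact value: 20.234375
Error: 0.094944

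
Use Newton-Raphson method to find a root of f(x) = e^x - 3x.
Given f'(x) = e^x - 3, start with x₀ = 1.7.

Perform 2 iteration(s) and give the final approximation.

f(x) = e^x - 3x
f'(x) = e^x - 3
x₀ = 1.7

Newton-Raphson formula: x_{n+1} = x_n - f(x_n)/f'(x_n)

Iteration 1:
  f(1.700000) = 0.373947
  f'(1.700000) = 2.473947
  x_1 = 1.700000 - 0.373947/2.473947 = 1.548846
Iteration 2:
  f(1.548846) = 0.059498
  f'(1.548846) = 1.706036
  x_2 = 1.548846 - 0.059498/1.706036 = 1.513971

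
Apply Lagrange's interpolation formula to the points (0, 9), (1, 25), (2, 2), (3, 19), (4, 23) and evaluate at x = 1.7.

Lagrange interpolation formula:
P(x) = Σ yᵢ × Lᵢ(x)
where Lᵢ(x) = Π_{j≠i} (x - xⱼ)/(xᵢ - xⱼ)

L_0(1.7) = (1.7 - 1)/(0 - 1) × (1.7 - 2)/(0 - 2) × (1.7 - 3)/(0 - 3) × (1.7 - 4)/(0 - 4) = -0.026163
L_1(1.7) = (1.7 - 0)/(1 - 0) × (1.7 - 2)/(1 - 2) × (1.7 - 3)/(1 - 3) × (1.7 - 4)/(1 - 4) = 0.254150
L_2(1.7) = (1.7 - 0)/(2 - 0) × (1.7 - 1)/(2 - 1) × (1.7 - 3)/(2 - 3) × (1.7 - 4)/(2 - 4) = 0.889525
L_3(1.7) = (1.7 - 0)/(3 - 0) × (1.7 - 1)/(3 - 1) × (1.7 - 2)/(3 - 2) × (1.7 - 4)/(3 - 4) = -0.136850
L_4(1.7) = (1.7 - 0)/(4 - 0) × (1.7 - 1)/(4 - 1) × (1.7 - 2)/(4 - 2) × (1.7 - 3)/(4 - 3) = 0.019338

P(1.7) = 9×L_0(1.7) + 25×L_1(1.7) + 2×L_2(1.7) + 19×L_3(1.7) + 23×L_4(1.7)
P(1.7) = 5.741950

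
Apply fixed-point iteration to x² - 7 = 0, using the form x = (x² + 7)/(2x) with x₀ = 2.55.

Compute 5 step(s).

Equation: x² - 7 = 0
Fixed-point form: x = (x² + 7)/(2x)
x₀ = 2.55

x_1 = g(2.550000) = 2.647549
x_2 = g(2.647549) = 2.645752
x_3 = g(2.645752) = 2.645751
x_4 = g(2.645751) = 2.645751
x_5 = g(2.645751) = 2.645751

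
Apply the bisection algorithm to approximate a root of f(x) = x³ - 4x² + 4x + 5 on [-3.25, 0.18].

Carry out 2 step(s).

f(x) = x³ - 4x² + 4x + 5
Initial interval: [-3.25, 0.18]

Iteration 1:
  c_1 = (-3.250000 + 0.180000)/2 = -1.535000
  f(c_1) = f(-1.535000) = -14.181705
  f(a) × f(c) ≥ 0, new interval: [-1.535000, 0.180000]
Iteration 2:
  c_2 = (-1.535000 + 0.180000)/2 = -0.677500
  f(c_2) = f(-0.677500) = 0.142998
  f(a) × f(c) < 0, new interval: [-1.535000, -0.677500]

After 2 iteration(s), the approximation is c_2 = -0.677500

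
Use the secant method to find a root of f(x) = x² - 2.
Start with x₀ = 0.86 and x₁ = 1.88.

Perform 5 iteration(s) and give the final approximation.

f(x) = x² - 2
x₀ = 0.86, x₁ = 1.88

Secant formula: x_{n+1} = x_n - f(x_n)(x_n - x_{n-1})/(f(x_n) - f(x_{n-1}))

Iteration 1:
  f(0.860000) = -1.260400
  f(1.880000) = 1.534400
  x_2 = 1.880000 - 1.534400×(1.880000 - 0.860000)/(1.534400 - (-1.260400))
       = 1.320000
Iteration 2:
  f(1.880000) = 1.534400
  f(1.320000) = -0.257600
  x_3 = 1.320000 - (-0.257600)×(1.320000 - 1.880000)/(-0.257600 - 1.534400)
       = 1.400500
Iteration 3:
  f(1.320000) = -0.257600
  f(1.400500) = -0.038600
  x_4 = 1.400500 - (-0.038600)×(1.400500 - 1.320000)/(-0.038600 - (-0.257600))
       = 1.414688
Iteration 4:
  f(1.400500) = -0.038600
  f(1.414688) = 0.001343
  x_5 = 1.414688 - 0.001343×(1.414688 - 1.400500)/(0.001343 - (-0.038600))
       = 1.414211
Iteration 5:
  f(1.414688) = 0.001343
  f(1.414211) = -0.000007
  x_6 = 1.414211 - (-0.000007)×(1.414211 - 1.414688)/(-0.000007 - 0.001343)
       = 1.414214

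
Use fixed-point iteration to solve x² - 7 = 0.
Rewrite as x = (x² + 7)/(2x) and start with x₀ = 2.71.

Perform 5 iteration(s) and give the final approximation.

Equation: x² - 7 = 0
Fixed-point form: x = (x² + 7)/(2x)
x₀ = 2.71

x_1 = g(2.710000) = 2.646513
x_2 = g(2.646513) = 2.645751
x_3 = g(2.645751) = 2.645751
x_4 = g(2.645751) = 2.645751
x_5 = g(2.645751) = 2.645751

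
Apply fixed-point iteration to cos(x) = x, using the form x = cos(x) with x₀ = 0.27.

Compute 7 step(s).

Equation: cos(x) = x
Fixed-point form: x = cos(x)
x₀ = 0.27

x_1 = g(0.270000) = 0.963771
x_2 = g(0.963771) = 0.570427
x_3 = g(0.570427) = 0.841671
x_4 = g(0.841671) = 0.666218
x_5 = g(0.666218) = 0.786165
x_6 = g(0.786165) = 0.706565
x_7 = g(0.706565) = 0.760597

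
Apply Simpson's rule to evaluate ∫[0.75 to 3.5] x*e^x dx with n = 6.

f(x) = x*e^x
a = 0.75, b = 3.5, n = 6
h = (b - a)/n = 0.458333

Simpson's rule: (h/3)[f(x₀) + 4f(x₁) + 2f(x₂) + ... + f(xₙ)]

x_0 = 0.7500, f(x_0) = 1.587750, coefficient = 1
x_1 = 1.2083, f(x_1) = 4.045379, coefficient = 4
x_2 = 1.6667, f(x_2) = 8.824150, coefficient = 2
x_3 = 2.1250, f(x_3) = 17.792407, coefficient = 4
x_4 = 2.5833, f(x_4) = 34.206439, coefficient = 2
x_5 = 3.0417, f(x_5) = 63.692848, coefficient = 4
x_6 = 3.5000, f(x_6) = 115.904082, coefficient = 1

I ≈ (0.458333/3) × 545.675547 = 83.367097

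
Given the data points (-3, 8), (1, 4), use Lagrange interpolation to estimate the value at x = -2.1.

Lagrange interpolation formula:
P(x) = Σ yᵢ × Lᵢ(x)
where Lᵢ(x) = Π_{j≠i} (x - xⱼ)/(xᵢ - xⱼ)

L_0(-2.1) = (-2.1 - 1)/(-3 - 1) = 0.775000
L_1(-2.1) = (-2.1 - (-3))/(1 - (-3)) = 0.225000

P(-2.1) = 8×L_0(-2.1) + 4×L_1(-2.1)
P(-2.1) = 7.100000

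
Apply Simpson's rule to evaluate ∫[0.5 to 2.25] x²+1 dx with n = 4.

f(x) = x²+1
a = 0.5, b = 2.25, n = 4
h = (b - a)/n = 0.437500

Simpson's rule: (h/3)[f(x₀) + 4f(x₁) + 2f(x₂) + ... + f(xₙ)]

x_0 = 0.5000, f(x_0) = 1.250000, coefficient = 1
x_1 = 0.9375, f(x_1) = 1.878906, coefficient = 4
x_2 = 1.3750, f(x_2) = 2.890625, coefficient = 2
x_3 = 1.8125, f(x_3) = 4.285156, coefficient = 4
x_4 = 2.2500, f(x_4) = 6.062500, coefficient = 1

I ≈ (0.437500/3) × 37.750000 = 5.505208
Exact value: 5.505208
Error: 0.000000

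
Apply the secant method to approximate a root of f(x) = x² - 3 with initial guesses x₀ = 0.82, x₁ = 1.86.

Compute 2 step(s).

f(x) = x² - 3
x₀ = 0.82, x₁ = 1.86

Secant formula: x_{n+1} = x_n - f(x_n)(x_n - x_{n-1})/(f(x_n) - f(x_{n-1}))

Iteration 1:
  f(0.820000) = -2.327600
  f(1.860000) = 0.459600
  x_2 = 1.860000 - 0.459600×(1.860000 - 0.820000)/(0.459600 - (-2.327600))
       = 1.688507
Iteration 2:
  f(1.860000) = 0.459600
  f(1.688507) = -0.148943
  x_3 = 1.688507 - (-0.148943)×(1.688507 - 1.860000)/(-0.148943 - 0.459600)
       = 1.730481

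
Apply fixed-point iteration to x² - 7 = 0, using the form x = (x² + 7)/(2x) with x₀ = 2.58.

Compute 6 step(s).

Equation: x² - 7 = 0
Fixed-point form: x = (x² + 7)/(2x)
x₀ = 2.58

x_1 = g(2.580000) = 2.646589
x_2 = g(2.646589) = 2.645751
x_3 = g(2.645751) = 2.645751
x_4 = g(2.645751) = 2.645751
x_5 = g(2.645751) = 2.645751
x_6 = g(2.645751) = 2.645751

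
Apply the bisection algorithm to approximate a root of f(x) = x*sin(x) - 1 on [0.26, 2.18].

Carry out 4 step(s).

f(x) = x*sin(x) - 1
Initial interval: [0.26, 2.18]

Iteration 1:
  c_1 = (0.260000 + 2.180000)/2 = 1.220000
  f(c_1) = f(1.220000) = 0.145701
  f(a) × f(c) < 0, new interval: [0.260000, 1.220000]
Iteration 2:
  c_2 = (0.260000 + 1.220000)/2 = 0.740000
  f(c_2) = f(0.740000) = -0.501027
  f(a) × f(c) ≥ 0, new interval: [0.740000, 1.220000]
Iteration 3:
  c_3 = (0.740000 + 1.220000)/2 = 0.980000
  f(c_3) = f(0.980000) = -0.186113
  f(a) × f(c) ≥ 0, new interval: [0.980000, 1.220000]
Iteration 4:
  c_4 = (0.980000 + 1.220000)/2 = 1.100000
  f(c_4) = f(1.100000) = -0.019672
  f(a) × f(c) ≥ 0, new interval: [1.100000, 1.220000]

After 4 iteration(s), the approximation is c_4 = 1.100000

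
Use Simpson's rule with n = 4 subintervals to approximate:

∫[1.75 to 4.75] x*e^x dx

f(x) = x*e^x
a = 1.75, b = 4.75, n = 4
h = (b - a)/n = 0.750000

Simpson's rule: (h/3)[f(x₀) + 4f(x₁) + 2f(x₂) + ... + f(xₙ)]

x_0 = 1.7500, f(x_0) = 10.070555, coefficient = 1
x_1 = 2.5000, f(x_1) = 30.456235, coefficient = 4
x_2 = 3.2500, f(x_2) = 83.818605, coefficient = 2
x_3 = 4.0000, f(x_3) = 218.392600, coefficient = 4
x_4 = 4.7500, f(x_4) = 549.025352, coefficient = 1

I ≈ (0.750000/3) × 1722.128456 = 430.532114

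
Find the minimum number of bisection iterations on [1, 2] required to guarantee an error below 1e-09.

We need (b-a)/2^n ≤ 1e-09
(2 - 1)/2^n ≤ 1e-09
1/2^n ≤ 1e-09
2^n ≥ 1000000000
n ≥ log₂(1000000000) = 29.90
n ≥ 30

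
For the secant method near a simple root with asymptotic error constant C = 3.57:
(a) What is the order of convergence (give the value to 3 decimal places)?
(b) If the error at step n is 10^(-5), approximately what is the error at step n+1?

(a) Secant method has superlinear convergence with order φ = (1+√5)/2 ≈ 1.618.
    This means |e_{n+1}| ≈ C|e_n|^1.618.

(b) With |e_n| = 10^(-5) and C = 3.57:
    |e_{n+1}| ≈ 3.57 × (10^(-5))^1.618 = 3.57 × 10^(-8.09)

(a) ≈ 1.618 (golden ratio); (b) |e_{n+1}| ≈ 2.901e-08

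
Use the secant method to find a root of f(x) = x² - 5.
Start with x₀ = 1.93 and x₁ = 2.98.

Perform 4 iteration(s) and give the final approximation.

f(x) = x² - 5
x₀ = 1.93, x₁ = 2.98

Secant formula: x_{n+1} = x_n - f(x_n)(x_n - x_{n-1})/(f(x_n) - f(x_{n-1}))

Iteration 1:
  f(1.930000) = -1.275100
  f(2.980000) = 3.880400
  x_2 = 2.980000 - 3.880400×(2.980000 - 1.930000)/(3.880400 - (-1.275100))
       = 2.189695
Iteration 2:
  f(2.980000) = 3.880400
  f(2.189695) = -0.205238
  x_3 = 2.189695 - (-0.205238)×(2.189695 - 2.980000)/(-0.205238 - 3.880400)
       = 2.229395
Iteration 3:
  f(2.189695) = -0.205238
  f(2.229395) = -0.029799
  x_4 = 2.229395 - (-0.029799)×(2.229395 - 2.189695)/(-0.029799 - (-0.205238))
       = 2.236138
Iteration 4:
  f(2.229395) = -0.029799
  f(2.236138) = 0.000313
  x_5 = 2.236138 - 0.000313×(2.236138 - 2.229395)/(0.000313 - (-0.029799))
       = 2.236068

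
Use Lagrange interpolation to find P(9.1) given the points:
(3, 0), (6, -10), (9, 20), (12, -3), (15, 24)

Lagrange interpolation formula:
P(x) = Σ yᵢ × Lᵢ(x)
where Lᵢ(x) = Π_{j≠i} (x - xⱼ)/(xᵢ - xⱼ)

L_0(9.1) = (9.1 - 6)/(3 - 6) × (9.1 - 9)/(3 - 9) × (9.1 - 12)/(3 - 12) × (9.1 - 15)/(3 - 15) = 0.002728
L_1(9.1) = (9.1 - 3)/(6 - 3) × (9.1 - 9)/(6 - 9) × (9.1 - 12)/(6 - 12) × (9.1 - 15)/(6 - 15) = -0.021476
L_2(9.1) = (9.1 - 3)/(9 - 3) × (9.1 - 6)/(9 - 6) × (9.1 - 12)/(9 - 12) × (9.1 - 15)/(9 - 15) = 0.998611
L_3(9.1) = (9.1 - 3)/(12 - 3) × (9.1 - 6)/(12 - 6) × (9.1 - 9)/(12 - 9) × (9.1 - 15)/(12 - 15) = 0.022957
L_4(9.1) = (9.1 - 3)/(15 - 3) × (9.1 - 6)/(15 - 6) × (9.1 - 9)/(15 - 9) × (9.1 - 12)/(15 - 12) = -0.002821

P(9.1) = 0×L_0(9.1) + (-10)×L_1(9.1) + 20×L_2(9.1) + (-3)×L_3(9.1) + 24×L_4(9.1)
P(9.1) = 20.050411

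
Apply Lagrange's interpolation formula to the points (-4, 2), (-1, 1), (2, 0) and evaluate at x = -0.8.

Lagrange interpolation formula:
P(x) = Σ yᵢ × Lᵢ(x)
where Lᵢ(x) = Π_{j≠i} (x - xⱼ)/(xᵢ - xⱼ)

L_0(-0.8) = (-0.8 - (-1))/(-4 - (-1)) × (-0.8 - 2)/(-4 - 2) = -0.031111
L_1(-0.8) = (-0.8 - (-4))/(-1 - (-4)) × (-0.8 - 2)/(-1 - 2) = 0.995556
L_2(-0.8) = (-0.8 - (-4))/(2 - (-4)) × (-0.8 - (-1))/(2 - (-1)) = 0.035556

P(-0.8) = 2×L_0(-0.8) + 1×L_1(-0.8) + 0×L_2(-0.8)
P(-0.8) = 0.933333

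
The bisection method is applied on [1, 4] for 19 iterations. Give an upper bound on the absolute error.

Bisection error bound: |error| ≤ (b-a)/2^n
|error| ≤ (4 - 1)/2^19 = 3/2^19
|error| ≤ 0.0000057220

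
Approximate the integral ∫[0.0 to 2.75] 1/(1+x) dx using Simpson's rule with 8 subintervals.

f(x) = 1/(1+x)
a = 0.0, b = 2.75, n = 8
h = (b - a)/n = 0.343750

Simpson's rule: (h/3)[f(x₀) + 4f(x₁) + 2f(x₂) + ... + f(xₙ)]

x_0 = 0.0000, f(x_0) = 1.000000, coefficient = 1
x_1 = 0.3438, f(x_1) = 0.744186, coefficient = 4
x_2 = 0.6875, f(x_2) = 0.592593, coefficient = 2
x_3 = 1.0312, f(x_3) = 0.492308, coefficient = 4
x_4 = 1.3750, f(x_4) = 0.421053, coefficient = 2
x_5 = 1.7188, f(x_5) = 0.367816, coefficient = 4
x_6 = 2.0625, f(x_6) = 0.326531, coefficient = 2
x_7 = 2.4062, f(x_7) = 0.293578, coefficient = 4
x_8 = 2.7500, f(x_8) = 0.266667, coefficient = 1

I ≈ (0.343750/3) × 11.538570 = 1.322128
Exact value: 1.321756
Error: 0.000372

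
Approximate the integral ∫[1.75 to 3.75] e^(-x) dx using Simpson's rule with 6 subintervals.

f(x) = e^(-x)
a = 1.75, b = 3.75, n = 6
h = (b - a)/n = 0.333333

Simpson's rule: (h/3)[f(x₀) + 4f(x₁) + 2f(x₂) + ... + f(xₙ)]

x_0 = 1.7500, f(x_0) = 0.173774, coefficient = 1
x_1 = 2.0833, f(x_1) = 0.124514, coefficient = 4
x_2 = 2.4167, f(x_2) = 0.089219, coefficient = 2
x_3 = 2.7500, f(x_3) = 0.063928, coefficient = 4
x_4 = 3.0833, f(x_4) = 0.045806, coefficient = 2
x_5 = 3.4167, f(x_5) = 0.032822, coefficient = 4
x_6 = 3.7500, f(x_6) = 0.023518, coefficient = 1

I ≈ (0.333333/3) × 1.352397 = 0.150266
Exact value: 0.150256
Error: 0.000010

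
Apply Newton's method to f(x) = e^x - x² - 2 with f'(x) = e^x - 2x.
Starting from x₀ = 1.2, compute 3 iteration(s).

f(x) = e^x - x² - 2
f'(x) = e^x - 2x
x₀ = 1.2

Newton-Raphson formula: x_{n+1} = x_n - f(x_n)/f'(x_n)

Iteration 1:
  f(1.200000) = -0.119883
  f'(1.200000) = 0.920117
  x_1 = 1.200000 - (-0.119883)/0.920117 = 1.330291
Iteration 2:
  f(1.330291) = 0.012470
  f'(1.330291) = 1.121562
  x_2 = 1.330291 - 0.012470/1.121562 = 1.319173
Iteration 3:
  f(1.319173) = 0.000109
  f'(1.319173) = 1.101981
  x_3 = 1.319173 - 0.000109/1.101981 = 1.319074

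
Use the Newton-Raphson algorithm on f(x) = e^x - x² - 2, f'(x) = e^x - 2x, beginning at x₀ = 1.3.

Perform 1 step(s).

f(x) = e^x - x² - 2
f'(x) = e^x - 2x
x₀ = 1.3

Newton-Raphson formula: x_{n+1} = x_n - f(x_n)/f'(x_n)

Iteration 1:
  f(1.300000) = -0.020703
  f'(1.300000) = 1.069297
  x_1 = 1.300000 - (-0.020703)/1.069297 = 1.319362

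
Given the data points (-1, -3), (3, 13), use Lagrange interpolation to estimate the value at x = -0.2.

Lagrange interpolation formula:
P(x) = Σ yᵢ × Lᵢ(x)
where Lᵢ(x) = Π_{j≠i} (x - xⱼ)/(xᵢ - xⱼ)

L_0(-0.2) = (-0.2 - 3)/(-1 - 3) = 0.800000
L_1(-0.2) = (-0.2 - (-1))/(3 - (-1)) = 0.200000

P(-0.2) = (-3)×L_0(-0.2) + 13×L_1(-0.2)
P(-0.2) = 0.200000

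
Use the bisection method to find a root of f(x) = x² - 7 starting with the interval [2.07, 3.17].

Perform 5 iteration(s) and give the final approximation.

f(x) = x² - 7
Initial interval: [2.07, 3.17]

Iteration 1:
  c_1 = (2.070000 + 3.170000)/2 = 2.620000
  f(c_1) = f(2.620000) = -0.135600
  f(a) × f(c) ≥ 0, new interval: [2.620000, 3.170000]
Iteration 2:
  c_2 = (2.620000 + 3.170000)/2 = 2.895000
  f(c_2) = f(2.895000) = 1.381025
  f(a) × f(c) < 0, new interval: [2.620000, 2.895000]
Iteration 3:
  c_3 = (2.620000 + 2.895000)/2 = 2.757500
  f(c_3) = f(2.757500) = 0.603806
  f(a) × f(c) < 0, new interval: [2.620000, 2.757500]
Iteration 4:
  c_4 = (2.620000 + 2.757500)/2 = 2.688750
  f(c_4) = f(2.688750) = 0.229377
  f(a) × f(c) < 0, new interval: [2.620000, 2.688750]
Iteration 5:
  c_5 = (2.620000 + 2.688750)/2 = 2.654375
  f(c_5) = f(2.654375) = 0.045707
  f(a) × f(c) < 0, new interval: [2.620000, 2.654375]

After 5 iteration(s), the approximation is c_5 = 2.654375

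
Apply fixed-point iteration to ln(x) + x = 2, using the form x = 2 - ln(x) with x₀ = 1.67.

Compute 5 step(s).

Equation: ln(x) + x = 2
Fixed-point form: x = 2 - ln(x)
x₀ = 1.67

x_1 = g(1.670000) = 1.487176
x_2 = g(1.487176) = 1.603121
x_3 = g(1.603121) = 1.528048
x_4 = g(1.528048) = 1.576009
x_5 = g(1.576009) = 1.545104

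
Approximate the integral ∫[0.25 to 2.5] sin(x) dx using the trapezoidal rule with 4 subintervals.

f(x) = sin(x)
a = 0.25, b = 2.5, n = 4
h = (b - a)/n = 0.562500

Trapezoidal rule: (h/2)[f(x₀) + 2f(x₁) + 2f(x₂) + ... + f(xₙ)]

x_0 = 0.2500, f(x_0) = 0.247404, coefficient = 1
x_1 = 0.8125, f(x_1) = 0.726009, coefficient = 2
x_2 = 1.3750, f(x_2) = 0.980893, coefficient = 2
x_3 = 1.9375, f(x_3) = 0.933514, coefficient = 2
x_4 = 2.5000, f(x_4) = 0.598472, coefficient = 1

I ≈ (0.562500/2) × 6.126708 = 1.723137
Exact value: 1.770056
Error: 0.046919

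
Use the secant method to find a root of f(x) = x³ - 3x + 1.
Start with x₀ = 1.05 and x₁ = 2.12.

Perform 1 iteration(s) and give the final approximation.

f(x) = x³ - 3x + 1
x₀ = 1.05, x₁ = 2.12

Secant formula: x_{n+1} = x_n - f(x_n)(x_n - x_{n-1})/(f(x_n) - f(x_{n-1}))

Iteration 1:
  f(1.050000) = -0.992375
  f(2.120000) = 4.168128
  x_2 = 2.120000 - 4.168128×(2.120000 - 1.050000)/(4.168128 - (-0.992375))
       = 1.255763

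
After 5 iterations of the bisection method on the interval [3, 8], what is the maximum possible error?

Bisection error bound: |error| ≤ (b-a)/2^n
|error| ≤ (8 - 3)/2^5 = 5/2^5
|error| ≤ 0.1562500000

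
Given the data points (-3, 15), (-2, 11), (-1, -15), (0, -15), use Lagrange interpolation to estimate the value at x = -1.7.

Lagrange interpolation formula:
P(x) = Σ yᵢ × Lᵢ(x)
where Lᵢ(x) = Π_{j≠i} (x - xⱼ)/(xᵢ - xⱼ)

L_0(-1.7) = (-1.7 - (-2))/(-3 - (-2)) × (-1.7 - (-1))/(-3 - (-1)) × (-1.7 - 0)/(-3 - 0) = -0.059500
L_1(-1.7) = (-1.7 - (-3))/(-2 - (-3)) × (-1.7 - (-1))/(-2 - (-1)) × (-1.7 - 0)/(-2 - 0) = 0.773500
L_2(-1.7) = (-1.7 - (-3))/(-1 - (-3)) × (-1.7 - (-2))/(-1 - (-2)) × (-1.7 - 0)/(-1 - 0) = 0.331500
L_3(-1.7) = (-1.7 - (-3))/(0 - (-3)) × (-1.7 - (-2))/(0 - (-2)) × (-1.7 - (-1))/(0 - (-1)) = -0.045500

P(-1.7) = 15×L_0(-1.7) + 11×L_1(-1.7) + (-15)×L_2(-1.7) + (-15)×L_3(-1.7)
P(-1.7) = 3.326000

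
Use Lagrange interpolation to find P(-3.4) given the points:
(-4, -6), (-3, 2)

Lagrange interpolation formula:
P(x) = Σ yᵢ × Lᵢ(x)
where Lᵢ(x) = Π_{j≠i} (x - xⱼ)/(xᵢ - xⱼ)

L_0(-3.4) = (-3.4 - (-3))/(-4 - (-3)) = 0.400000
L_1(-3.4) = (-3.4 - (-4))/(-3 - (-4)) = 0.600000

P(-3.4) = (-6)×L_0(-3.4) + 2×L_1(-3.4)
P(-3.4) = -1.200000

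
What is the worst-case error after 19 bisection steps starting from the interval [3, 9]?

Bisection error bound: |error| ≤ (b-a)/2^n
|error| ≤ (9 - 3)/2^19 = 6/2^19
|error| ≤ 0.0000114441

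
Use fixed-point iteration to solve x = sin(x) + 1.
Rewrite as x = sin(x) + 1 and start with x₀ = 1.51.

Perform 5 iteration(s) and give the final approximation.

Equation: x = sin(x) + 1
Fixed-point form: x = sin(x) + 1
x₀ = 1.51

x_1 = g(1.510000) = 1.998152
x_2 = g(1.998152) = 1.910065
x_3 = g(1.910065) = 1.942998
x_4 = g(1.942998) = 1.931529
x_5 = g(1.931529) = 1.935639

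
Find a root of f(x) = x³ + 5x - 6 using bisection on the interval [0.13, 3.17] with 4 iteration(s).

f(x) = x³ + 5x - 6
Initial interval: [0.13, 3.17]

Iteration 1:
  c_1 = (0.130000 + 3.170000)/2 = 1.650000
  f(c_1) = f(1.650000) = 6.742125
  f(a) × f(c) < 0, new interval: [0.130000, 1.650000]
Iteration 2:
  c_2 = (0.130000 + 1.650000)/2 = 0.890000
  f(c_2) = f(0.890000) = -0.845031
  f(a) × f(c) ≥ 0, new interval: [0.890000, 1.650000]
Iteration 3:
  c_3 = (0.890000 + 1.650000)/2 = 1.270000
  f(c_3) = f(1.270000) = 2.398383
  f(a) × f(c) < 0, new interval: [0.890000, 1.270000]
Iteration 4:
  c_4 = (0.890000 + 1.270000)/2 = 1.080000
  f(c_4) = f(1.080000) = 0.659712
  f(a) × f(c) < 0, new interval: [0.890000, 1.080000]

After 4 iteration(s), the approximation is c_4 = 1.080000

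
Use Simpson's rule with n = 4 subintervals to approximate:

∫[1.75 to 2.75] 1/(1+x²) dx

f(x) = 1/(1+x²)
a = 1.75, b = 2.75, n = 4
h = (b - a)/n = 0.250000

Simpson's rule: (h/3)[f(x₀) + 4f(x₁) + 2f(x₂) + ... + f(xₙ)]

x_0 = 1.7500, f(x_0) = 0.246154, coefficient = 1
x_1 = 2.0000, f(x_1) = 0.200000, coefficient = 4
x_2 = 2.2500, f(x_2) = 0.164948, coefficient = 2
x_3 = 2.5000, f(x_3) = 0.137931, coefficient = 4
x_4 = 2.7500, f(x_4) = 0.116788, coefficient = 1

I ≈ (0.250000/3) × 2.044563 = 0.170380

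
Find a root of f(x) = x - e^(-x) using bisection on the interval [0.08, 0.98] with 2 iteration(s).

f(x) = x - e^(-x)
Initial interval: [0.08, 0.98]

Iteration 1:
  c_1 = (0.080000 + 0.980000)/2 = 0.530000
  f(c_1) = f(0.530000) = -0.058605
  f(a) × f(c) ≥ 0, new interval: [0.530000, 0.980000]
Iteration 2:
  c_2 = (0.530000 + 0.980000)/2 = 0.755000
  f(c_2) = f(0.755000) = 0.284989
  f(a) × f(c) < 0, new interval: [0.530000, 0.755000]

After 2 iteration(s), the approximation is c_2 = 0.755000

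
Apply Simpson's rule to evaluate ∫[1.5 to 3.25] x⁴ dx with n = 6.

f(x) = x⁴
a = 1.5, b = 3.25, n = 6
h = (b - a)/n = 0.291667

Simpson's rule: (h/3)[f(x₀) + 4f(x₁) + 2f(x₂) + ... + f(xₙ)]

x_0 = 1.5000, f(x_0) = 5.062500, coefficient = 1
x_1 = 1.7917, f(x_1) = 10.304546, coefficient = 4
x_2 = 2.0833, f(x_2) = 18.838011, coefficient = 2
x_3 = 2.3750, f(x_3) = 31.816650, coefficient = 4
x_4 = 2.6667, f(x_4) = 50.567901, coefficient = 2
x_5 = 2.9583, f(x_5) = 76.592885, coefficient = 4
x_6 = 3.2500, f(x_6) = 111.566406, coefficient = 1

I ≈ (0.291667/3) × 730.297056 = 71.001103
Exact value: 70.999414
Error: 0.001689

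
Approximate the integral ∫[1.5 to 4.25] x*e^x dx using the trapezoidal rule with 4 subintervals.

f(x) = x*e^x
a = 1.5, b = 4.25, n = 4
h = (b - a)/n = 0.687500

Trapezoidal rule: (h/2)[f(x₀) + 2f(x₁) + 2f(x₂) + ... + f(xₙ)]

x_0 = 1.5000, f(x_0) = 6.722534, coefficient = 1
x_1 = 2.1875, f(x_1) = 19.496975, coefficient = 2
x_2 = 2.8750, f(x_2) = 50.960594, coefficient = 2
x_3 = 3.5625, f(x_3) = 125.582454, coefficient = 2
x_4 = 4.2500, f(x_4) = 297.948002, coefficient = 1

I ≈ (0.687500/2) × 696.750583 = 239.508013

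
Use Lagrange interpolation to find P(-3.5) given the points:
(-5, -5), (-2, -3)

Lagrange interpolation formula:
P(x) = Σ yᵢ × Lᵢ(x)
where Lᵢ(x) = Π_{j≠i} (x - xⱼ)/(xᵢ - xⱼ)

L_0(-3.5) = (-3.5 - (-2))/(-5 - (-2)) = 0.500000
L_1(-3.5) = (-3.5 - (-5))/(-2 - (-5)) = 0.500000

P(-3.5) = (-5)×L_0(-3.5) + (-3)×L_1(-3.5)
P(-3.5) = -4.000000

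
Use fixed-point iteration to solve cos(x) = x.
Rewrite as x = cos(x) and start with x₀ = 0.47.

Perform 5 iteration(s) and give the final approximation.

Equation: cos(x) = x
Fixed-point form: x = cos(x)
x₀ = 0.47

x_1 = g(0.470000) = 0.891568
x_2 = g(0.891568) = 0.628193
x_3 = g(0.628193) = 0.809091
x_4 = g(0.809091) = 0.690157
x_5 = g(0.690157) = 0.771146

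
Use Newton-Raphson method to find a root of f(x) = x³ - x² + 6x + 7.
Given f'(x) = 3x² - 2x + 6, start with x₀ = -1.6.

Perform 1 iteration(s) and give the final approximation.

f(x) = x³ - x² + 6x + 7
f'(x) = 3x² - 2x + 6
x₀ = -1.6

Newton-Raphson formula: x_{n+1} = x_n - f(x_n)/f'(x_n)

Iteration 1:
  f(-1.600000) = -9.256000
  f'(-1.600000) = 16.880000
  x_1 = -1.600000 - (-9.256000)/16.880000 = -1.051659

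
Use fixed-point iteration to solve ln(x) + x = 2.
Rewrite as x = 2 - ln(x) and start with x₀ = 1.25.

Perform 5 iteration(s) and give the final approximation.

Equation: ln(x) + x = 2
Fixed-point form: x = 2 - ln(x)
x₀ = 1.25

x_1 = g(1.250000) = 1.776856
x_2 = g(1.776856) = 1.425154
x_3 = g(1.425154) = 1.645720
x_4 = g(1.645720) = 1.501822
x_5 = g(1.501822) = 1.593321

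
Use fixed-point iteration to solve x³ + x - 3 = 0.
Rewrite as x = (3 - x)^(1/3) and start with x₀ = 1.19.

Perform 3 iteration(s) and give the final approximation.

Equation: x³ + x - 3 = 0
Fixed-point form: x = (3 - x)^(1/3)
x₀ = 1.19

x_1 = g(1.190000) = 1.218689
x_2 = g(1.218689) = 1.212216
x_3 = g(1.212216) = 1.213682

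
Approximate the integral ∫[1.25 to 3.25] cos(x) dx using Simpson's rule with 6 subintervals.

f(x) = cos(x)
a = 1.25, b = 3.25, n = 6
h = (b - a)/n = 0.333333

Simpson's rule: (h/3)[f(x₀) + 4f(x₁) + 2f(x₂) + ... + f(xₙ)]

x_0 = 1.2500, f(x_0) = 0.315322, coefficient = 1
x_1 = 1.5833, f(x_1) = -0.012537, coefficient = 4
x_2 = 1.9167, f(x_2) = -0.339016, coefficient = 2
x_3 = 2.2500, f(x_3) = -0.628174, coefficient = 4
x_4 = 2.5833, f(x_4) = -0.848178, coefficient = 2
x_5 = 2.9167, f(x_5) = -0.974811, coefficient = 4
x_6 = 3.2500, f(x_6) = -0.994130, coefficient = 1

I ≈ (0.333333/3) × -9.515279 = -1.057253
Exact value: -1.057180
Error: 0.000073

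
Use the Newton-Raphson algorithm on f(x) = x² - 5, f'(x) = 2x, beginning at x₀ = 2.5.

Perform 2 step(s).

f(x) = x² - 5
f'(x) = 2x
x₀ = 2.5

Newton-Raphson formula: x_{n+1} = x_n - f(x_n)/f'(x_n)

Iteration 1:
  f(2.500000) = 1.250000
  f'(2.500000) = 5.000000
  x_1 = 2.500000 - 1.250000/5.000000 = 2.250000
Iteration 2:
  f(2.250000) = 0.062500
  f'(2.250000) = 4.500000
  x_2 = 2.250000 - 0.062500/4.500000 = 2.236111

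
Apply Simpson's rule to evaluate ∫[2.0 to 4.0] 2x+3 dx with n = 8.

f(x) = 2x+3
a = 2.0, b = 4.0, n = 8
h = (b - a)/n = 0.250000

Simpson's rule: (h/3)[f(x₀) + 4f(x₁) + 2f(x₂) + ... + f(xₙ)]

x_0 = 2.0000, f(x_0) = 7.000000, coefficient = 1
x_1 = 2.2500, f(x_1) = 7.500000, coefficient = 4
x_2 = 2.5000, f(x_2) = 8.000000, coefficient = 2
x_3 = 2.7500, f(x_3) = 8.500000, coefficient = 4
x_4 = 3.0000, f(x_4) = 9.000000, coefficient = 2
x_5 = 3.2500, f(x_5) = 9.500000, coefficient = 4
x_6 = 3.5000, f(x_6) = 10.000000, coefficient = 2
x_7 = 3.7500, f(x_7) = 10.500000, coefficient = 4
x_8 = 4.0000, f(x_8) = 11.000000, coefficient = 1

I ≈ (0.250000/3) × 216.000000 = 18.000000
Exact value: 18.000000
Error: 0.000000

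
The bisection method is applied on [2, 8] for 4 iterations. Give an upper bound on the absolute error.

Bisection error bound: |error| ≤ (b-a)/2^n
|error| ≤ (8 - 2)/2^4 = 6/2^4
|error| ≤ 0.3750000000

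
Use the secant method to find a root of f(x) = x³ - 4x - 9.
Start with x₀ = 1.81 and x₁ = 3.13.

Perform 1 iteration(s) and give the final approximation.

f(x) = x³ - 4x - 9
x₀ = 1.81, x₁ = 3.13

Secant formula: x_{n+1} = x_n - f(x_n)(x_n - x_{n-1})/(f(x_n) - f(x_{n-1}))

Iteration 1:
  f(1.810000) = -10.310259
  f(3.130000) = 9.144297
  x_2 = 3.130000 - 9.144297×(3.130000 - 1.810000)/(9.144297 - (-10.310259))
       = 2.509556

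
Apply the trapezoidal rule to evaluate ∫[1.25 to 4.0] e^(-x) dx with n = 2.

f(x) = e^(-x)
a = 1.25, b = 4.0, n = 2
h = (b - a)/n = 1.375000

Trapezoidal rule: (h/2)[f(x₀) + 2f(x₁) + 2f(x₂) + ... + f(xₙ)]

x_0 = 1.2500, f(x_0) = 0.286505, coefficient = 1
x_1 = 2.6250, f(x_1) = 0.072440, coefficient = 2
x_2 = 4.0000, f(x_2) = 0.018316, coefficient = 1

I ≈ (1.375000/2) × 0.449700 = 0.309169
Exact value: 0.268189
Error: 0.040980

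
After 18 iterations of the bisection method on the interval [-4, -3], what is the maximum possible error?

Bisection error bound: |error| ≤ (b-a)/2^n
|error| ≤ (-3 - (-4))/2^18 = 1/2^18
|error| ≤ 0.0000038147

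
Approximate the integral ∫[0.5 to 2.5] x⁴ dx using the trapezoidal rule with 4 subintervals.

f(x) = x⁴
a = 0.5, b = 2.5, n = 4
h = (b - a)/n = 0.500000

Trapezoidal rule: (h/2)[f(x₀) + 2f(x₁) + 2f(x₂) + ... + f(xₙ)]

x_0 = 0.5000, f(x_0) = 0.062500, coefficient = 1
x_1 = 1.0000, f(x_1) = 1.000000, coefficient = 2
x_2 = 1.5000, f(x_2) = 5.062500, coefficient = 2
x_3 = 2.0000, f(x_3) = 16.000000, coefficient = 2
x_4 = 2.5000, f(x_4) = 39.062500, coefficient = 1

I ≈ (0.500000/2) × 83.250000 = 20.812500
Exact value: 19.525000
Error: 1.287500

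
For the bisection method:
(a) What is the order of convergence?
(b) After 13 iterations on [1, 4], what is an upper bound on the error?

(a) Bisection has linear (order 1) convergence; the error is halved each step.

(b) Error bound = (b-a)/2^n = (4 - 1)/2^{13}
    = 3/2^{13}

(a) 1 (linear); (b) error ≤ 3.66e-04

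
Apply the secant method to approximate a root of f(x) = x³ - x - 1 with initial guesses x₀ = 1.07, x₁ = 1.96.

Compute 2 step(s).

f(x) = x³ - x - 1
x₀ = 1.07, x₁ = 1.96

Secant formula: x_{n+1} = x_n - f(x_n)(x_n - x_{n-1})/(f(x_n) - f(x_{n-1}))

Iteration 1:
  f(1.070000) = -0.844957
  f(1.960000) = 4.569536
  x_2 = 1.960000 - 4.569536×(1.960000 - 1.070000)/(4.569536 - (-0.844957))
       = 1.208889
Iteration 2:
  f(1.960000) = 4.569536
  f(1.208889) = -0.442204
  x_3 = 1.208889 - (-0.442204)×(1.208889 - 1.960000)/(-0.442204 - 4.569536)
       = 1.275162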